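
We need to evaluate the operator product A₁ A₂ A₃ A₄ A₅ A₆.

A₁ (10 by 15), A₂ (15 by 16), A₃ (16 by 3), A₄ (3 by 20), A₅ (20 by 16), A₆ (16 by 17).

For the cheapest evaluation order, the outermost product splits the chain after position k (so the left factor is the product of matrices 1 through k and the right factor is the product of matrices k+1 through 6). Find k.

Adjacent pairs: A₁A₂ = 10·15·16 = 2400; A₂A₃ = 15·16·3 = 720; A₃A₄ = 16·3·20 = 960; A₄A₅ = 3·20·16 = 960; A₅A₆ = 20·16·17 = 5440.
Length 3: A₁..A₃: k=1: 0+720+10·15·3=1170; k=2: 2400+0+10·16·3=2880 → min 1170 | A₂..A₄: k=2: 0+960+15·16·20=5760; k=3: 720+0+15·3·20=1620 → min 1620 | A₃..A₅: k=3: 0+960+16·3·16=1728; k=4: 960+0+16·20·16=6080 → min 1728 | A₄..A₆: k=4: 0+5440+3·20·17=6460; k=5: 960+0+3·16·17=1776 → min 1776.
Length 4: A₁..A₄: k=1: 0+1620+10·15·20=4620; k=2: 2400+960+10·16·20=6560; k=3: 1170+0+10·3·20=1770 → min 1770 | A₂..A₅: k=2: 0+1728+15·16·16=5568; k=3: 720+960+15·3·16=2400; k=4: 1620+0+15·20·16=6420 → min 2400 | A₃..A₆: k=3: 0+1776+16·3·17=2592; k=4: 960+5440+16·20·17=11840; k=5: 1728+0+16·16·17=6080 → min 2592.
Length 5: A₁..A₅: k=1: 0+2400+10·15·16=4800; k=2: 2400+1728+10·16·16=6688; k=3: 1170+960+10·3·16=2610; k=4: 1770+0+10·20·16=4970 → min 2610 | A₂..A₆: k=2: 0+2592+15·16·17=6672; k=3: 720+1776+15·3·17=3261; k=4: 1620+5440+15·20·17=12160; k=5: 2400+0+15·16·17=6480 → min 3261.
Top-level splits: k=1: (A₁..A₁)·(A₂..A₆) → 0+3261+10·15·17 = 5811; k=2: (A₁..A₂)·(A₃..A₆) → 2400+2592+10·16·17 = 7712; k=3: (A₁..A₃)·(A₄..A₆) → 1170+1776+10·3·17 = 3456; k=4: (A₁..A₄)·(A₅..A₆) → 1770+5440+10·20·17 = 10610; k=5: (A₁..A₅)·(A₆..A₆) → 2610+0+10·16·17 = 5330.
Best split is after A₃, i.e. k = 3.

3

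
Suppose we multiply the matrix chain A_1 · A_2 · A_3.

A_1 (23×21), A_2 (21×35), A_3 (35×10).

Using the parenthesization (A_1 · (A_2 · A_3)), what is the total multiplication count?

12180

(A_2 · A_3): 21×35 by 35×10 → 21×10, cost 21·35·10 = 7350
(A_1 · (A_2 · A_3)): 23×21 by 21×10 → 23×10, cost 23·21·10 = 4830; cumulative 12180
Total: 12180 scalar multiplications.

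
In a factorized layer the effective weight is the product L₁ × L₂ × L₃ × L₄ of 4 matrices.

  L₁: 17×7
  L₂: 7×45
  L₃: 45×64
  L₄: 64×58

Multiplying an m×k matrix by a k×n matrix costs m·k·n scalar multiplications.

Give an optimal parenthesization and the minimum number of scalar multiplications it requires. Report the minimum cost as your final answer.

Adjacent pairs: L₁L₂ = 17·7·45 = 5355; L₂L₃ = 7·45·64 = 20160; L₃L₄ = 45·64·58 = 167040.
Length 3: L₁..L₃: k=1: 0+20160+17·7·64=27776; k=2: 5355+0+17·45·64=54315 → min 27776 | L₂..L₄: k=2: 0+167040+7·45·58=185310; k=3: 20160+0+7·64·58=46144 → min 46144.
Length 4: L₁..L₄: k=1: 0+46144+17·7·58=53046; k=2: 5355+167040+17·45·58=216765; k=3: 27776+0+17·64·58=90880 → min 53046.
Optimal parenthesization: (L₁ × ((L₂ × L₃) × L₄)) with cost 53046.

53046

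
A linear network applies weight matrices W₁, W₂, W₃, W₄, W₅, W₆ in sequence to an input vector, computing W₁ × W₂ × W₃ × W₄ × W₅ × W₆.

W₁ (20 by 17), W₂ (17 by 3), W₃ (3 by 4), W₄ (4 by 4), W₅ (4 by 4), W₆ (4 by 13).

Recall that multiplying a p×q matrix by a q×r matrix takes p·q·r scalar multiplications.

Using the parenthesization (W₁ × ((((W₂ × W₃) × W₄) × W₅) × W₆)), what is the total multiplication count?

6052

(W₂ × W₃): 17×3 by 3×4 → 17×4, cost 17·3·4 = 204
((W₂ × W₃) × W₄): 17×4 by 4×4 → 17×4, cost 17·4·4 = 272; cumulative 476
(((W₂ × W₃) × W₄) × W₅): 17×4 by 4×4 → 17×4, cost 17·4·4 = 272; cumulative 748
((((W₂ × W₃) × W₄) × W₅) × W₆): 17×4 by 4×13 → 17×13, cost 17·4·13 = 884; cumulative 1632
(W₁ × ((((W₂ × W₃) × W₄) × W₅) × W₆)): 20×17 by 17×13 → 20×13, cost 20·17·13 = 4420; cumulative 6052
Total: 6052 scalar multiplications.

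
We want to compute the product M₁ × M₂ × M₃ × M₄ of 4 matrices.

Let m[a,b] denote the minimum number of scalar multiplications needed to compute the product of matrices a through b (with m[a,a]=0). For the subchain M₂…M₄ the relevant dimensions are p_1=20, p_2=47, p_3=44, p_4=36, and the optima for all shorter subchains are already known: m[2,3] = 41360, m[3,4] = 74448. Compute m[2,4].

m[2,4] = min over k∈[2,3] of m[2,k]+m[k+1,4]+p_{1}·p_k·p_{4}.
k=2: 0 + 74448 + 20·47·36 = 108288; k=3: 41360 + 0 + 20·44·36 = 73040.
Minimum: 73040 at k=3.

73040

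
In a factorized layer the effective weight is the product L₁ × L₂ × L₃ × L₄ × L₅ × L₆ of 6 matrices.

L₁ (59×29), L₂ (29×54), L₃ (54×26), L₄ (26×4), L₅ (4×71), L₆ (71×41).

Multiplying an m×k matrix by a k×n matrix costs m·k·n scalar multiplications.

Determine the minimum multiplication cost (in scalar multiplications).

40044

Adjacent pairs: L₁L₂ = 59·29·54 = 92394; L₂L₃ = 29·54·26 = 40716; L₃L₄ = 54·26·4 = 5616; L₄L₅ = 26·4·71 = 7384; L₅L₆ = 4·71·41 = 11644.
Length 3: L₁..L₃: k=1: 0+40716+59·29·26=85202; k=2: 92394+0+59·54·26=175230 → min 85202 | L₂..L₄: k=2: 0+5616+29·54·4=11880; k=3: 40716+0+29·26·4=43732 → min 11880 | L₃..L₅: k=3: 0+7384+54·26·71=107068; k=4: 5616+0+54·4·71=20952 → min 20952 | L₄..L₆: k=4: 0+11644+26·4·41=15908; k=5: 7384+0+26·71·41=83070 → min 15908.
Length 4: L₁..L₄: k=1: 0+11880+59·29·4=18724; k=2: 92394+5616+59·54·4=110754; k=3: 85202+0+59·26·4=91338 → min 18724 | L₂..L₅: k=2: 0+20952+29·54·71=132138; k=3: 40716+7384+29·26·71=101634; k=4: 11880+0+29·4·71=20116 → min 20116 | L₃..L₆: k=3: 0+15908+54·26·41=73472; k=4: 5616+11644+54·4·41=26116; k=5: 20952+0+54·71·41=178146 → min 26116.
Length 5: L₁..L₅: k=1: 0+20116+59·29·71=141597; k=2: 92394+20952+59·54·71=339552; k=3: 85202+7384+59·26·71=201500; k=4: 18724+0+59·4·71=35480 → min 35480 | L₂..L₆: k=2: 0+26116+29·54·41=90322; k=3: 40716+15908+29·26·41=87538; k=4: 11880+11644+29·4·41=28280; k=5: 20116+0+29·71·41=104535 → min 28280.
Length 6: L₁..L₆: k=1: 0+28280+59·29·41=98431; k=2: 92394+26116+59·54·41=249136; k=3: 85202+15908+59·26·41=164004; k=4: 18724+11644+59·4·41=40044; k=5: 35480+0+59·71·41=207229 → min 40044.
Optimal order: ((L₁ × (L₂ × (L₃ × L₄))) × (L₅ × L₆)) with cost 40044.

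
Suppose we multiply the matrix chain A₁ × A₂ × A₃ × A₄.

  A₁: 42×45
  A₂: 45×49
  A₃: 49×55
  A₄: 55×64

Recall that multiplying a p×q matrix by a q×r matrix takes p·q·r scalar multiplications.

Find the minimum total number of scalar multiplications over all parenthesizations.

Adjacent pairs: A₁A₂ = 42·45·49 = 92610; A₂A₃ = 45·49·55 = 121275; A₃A₄ = 49·55·64 = 172480.
Length 3: A₁..A₃: k=1: 0+121275+42·45·55=225225; k=2: 92610+0+42·49·55=205800 → min 205800 | A₂..A₄: k=2: 0+172480+45·49·64=313600; k=3: 121275+0+45·55·64=279675 → min 279675.
Length 4: A₁..A₄: k=1: 0+279675+42·45·64=400635; k=2: 92610+172480+42·49·64=396802; k=3: 205800+0+42·55·64=353640 → min 353640.
Optimal order: (((A₁ × A₂) × A₃) × A₄) with cost 353640.

353640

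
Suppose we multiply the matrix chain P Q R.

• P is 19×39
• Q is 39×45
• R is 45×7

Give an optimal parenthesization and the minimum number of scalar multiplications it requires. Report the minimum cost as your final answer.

17472

(P (Q R)): cost 17472.
((P Q) R): cost 39330.
Optimal: (P (Q R)) with cost 17472.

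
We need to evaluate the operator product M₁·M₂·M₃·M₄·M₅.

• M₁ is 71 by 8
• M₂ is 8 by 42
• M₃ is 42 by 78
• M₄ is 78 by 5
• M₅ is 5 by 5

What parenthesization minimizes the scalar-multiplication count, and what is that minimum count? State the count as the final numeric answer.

21100

Adjacent pairs: M₁M₂ = 71·8·42 = 23856; M₂M₃ = 8·42·78 = 26208; M₃M₄ = 42·78·5 = 16380; M₄M₅ = 78·5·5 = 1950.
Length 3: M₁..M₃: k=1: 0+26208+71·8·78=70512; k=2: 23856+0+71·42·78=256452 → min 70512 | M₂..M₄: k=2: 0+16380+8·42·5=18060; k=3: 26208+0+8·78·5=29328 → min 18060 | M₃..M₅: k=3: 0+1950+42·78·5=18330; k=4: 16380+0+42·5·5=17430 → min 17430.
Length 4: M₁..M₄: k=1: 0+18060+71·8·5=20900; k=2: 23856+16380+71·42·5=55146; k=3: 70512+0+71·78·5=98202 → min 20900 | M₂..M₅: k=2: 0+17430+8·42·5=19110; k=3: 26208+1950+8·78·5=31278; k=4: 18060+0+8·5·5=18260 → min 18260.
Length 5: M₁..M₅: k=1: 0+18260+71·8·5=21100; k=2: 23856+17430+71·42·5=56196; k=3: 70512+1950+71·78·5=100152; k=4: 20900+0+71·5·5=22675 → min 21100.
Optimal parenthesization: (M₁·((M₂·(M₃·M₄))·M₅)) with cost 21100.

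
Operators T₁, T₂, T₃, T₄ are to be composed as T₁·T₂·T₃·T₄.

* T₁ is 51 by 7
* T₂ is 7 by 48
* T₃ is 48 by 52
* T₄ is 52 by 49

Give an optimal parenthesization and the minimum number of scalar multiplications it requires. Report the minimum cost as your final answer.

52801

Adjacent pairs: T₁T₂ = 51·7·48 = 17136; T₂T₃ = 7·48·52 = 17472; T₃T₄ = 48·52·49 = 122304.
Length 3: T₁..T₃: k=1: 0+17472+51·7·52=36036; k=2: 17136+0+51·48·52=144432 → min 36036 | T₂..T₄: k=2: 0+122304+7·48·49=138768; k=3: 17472+0+7·52·49=35308 → min 35308.
Length 4: T₁..T₄: k=1: 0+35308+51·7·49=52801; k=2: 17136+122304+51·48·49=259392; k=3: 36036+0+51·52·49=165984 → min 52801.
Optimal parenthesization: (T₁·((T₂·T₃)·T₄)) with cost 52801.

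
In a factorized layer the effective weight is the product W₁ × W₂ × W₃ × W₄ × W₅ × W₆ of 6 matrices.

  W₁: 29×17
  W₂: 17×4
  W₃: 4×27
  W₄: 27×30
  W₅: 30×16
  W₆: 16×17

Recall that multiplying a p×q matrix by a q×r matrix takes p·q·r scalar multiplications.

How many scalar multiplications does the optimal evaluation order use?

Adjacent pairs: W₁W₂ = 29·17·4 = 1972; W₂W₃ = 17·4·27 = 1836; W₃W₄ = 4·27·30 = 3240; W₄W₅ = 27·30·16 = 12960; W₅W₆ = 30·16·17 = 8160.
Length 3: W₁..W₃: k=1: 0+1836+29·17·27=15147; k=2: 1972+0+29·4·27=5104 → min 5104 | W₂..W₄: k=2: 0+3240+17·4·30=5280; k=3: 1836+0+17·27·30=15606 → min 5280 | W₃..W₅: k=3: 0+12960+4·27·16=14688; k=4: 3240+0+4·30·16=5160 → min 5160 | W₄..W₆: k=4: 0+8160+27·30·17=21930; k=5: 12960+0+27·16·17=20304 → min 20304.
Length 4: W₁..W₄: k=1: 0+5280+29·17·30=20070; k=2: 1972+3240+29·4·30=8692; k=3: 5104+0+29·27·30=28594 → min 8692 | W₂..W₅: k=2: 0+5160+17·4·16=6248; k=3: 1836+12960+17·27·16=22140; k=4: 5280+0+17·30·16=13440 → min 6248 | W₃..W₆: k=3: 0+20304+4·27·17=22140; k=4: 3240+8160+4·30·17=13440; k=5: 5160+0+4·16·17=6248 → min 6248.
Length 5: W₁..W₅: k=1: 0+6248+29·17·16=14136; k=2: 1972+5160+29·4·16=8988; k=3: 5104+12960+29·27·16=30592; k=4: 8692+0+29·30·16=22612 → min 8988 | W₂..W₆: k=2: 0+6248+17·4·17=7404; k=3: 1836+20304+17·27·17=29943; k=4: 5280+8160+17·30·17=22110; k=5: 6248+0+17·16·17=10872 → min 7404.
Length 6: W₁..W₆: k=1: 0+7404+29·17·17=15785; k=2: 1972+6248+29·4·17=10192; k=3: 5104+20304+29·27·17=38719; k=4: 8692+8160+29·30·17=31642; k=5: 8988+0+29·16·17=16876 → min 10192.
Optimal order: ((W₁ × W₂) × (((W₃ × W₄) × W₅) × W₆)) with cost 10192.

10192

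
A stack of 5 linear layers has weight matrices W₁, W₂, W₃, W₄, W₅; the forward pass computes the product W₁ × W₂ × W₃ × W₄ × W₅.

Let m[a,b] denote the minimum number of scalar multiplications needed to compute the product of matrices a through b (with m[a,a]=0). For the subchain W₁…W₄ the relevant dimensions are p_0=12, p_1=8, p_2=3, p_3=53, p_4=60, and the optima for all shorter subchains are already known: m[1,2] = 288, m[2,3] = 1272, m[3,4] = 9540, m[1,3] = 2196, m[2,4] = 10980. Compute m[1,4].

11988

m[1,4] = min over k∈[1,3] of m[1,k]+m[k+1,4]+p_{0}·p_k·p_{4}.
k=1: 0 + 10980 + 12·8·60 = 16740; k=2: 288 + 9540 + 12·3·60 = 11988; k=3: 2196 + 0 + 12·53·60 = 40356.
Minimum: 11988 at k=2.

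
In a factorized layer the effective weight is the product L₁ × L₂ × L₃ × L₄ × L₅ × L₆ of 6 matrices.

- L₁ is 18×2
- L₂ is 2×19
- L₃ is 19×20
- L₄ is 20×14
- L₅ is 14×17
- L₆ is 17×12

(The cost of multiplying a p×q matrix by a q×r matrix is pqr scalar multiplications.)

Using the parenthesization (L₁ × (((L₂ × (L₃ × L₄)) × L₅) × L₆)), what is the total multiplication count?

(L₃ × L₄): 19×20 by 20×14 → 19×14, cost 19·20·14 = 5320
(L₂ × (L₃ × L₄)): 2×19 by 19×14 → 2×14, cost 2·19·14 = 532; cumulative 5852
((L₂ × (L₃ × L₄)) × L₅): 2×14 by 14×17 → 2×17, cost 2·14·17 = 476; cumulative 6328
(((L₂ × (L₃ × L₄)) × L₅) × L₆): 2×17 by 17×12 → 2×12, cost 2·17·12 = 408; cumulative 6736
(L₁ × (((L₂ × (L₃ × L₄)) × L₅) × L₆)): 18×2 by 2×12 → 18×12, cost 18·2·12 = 432; cumulative 7168
Total: 7168 scalar multiplications.

7168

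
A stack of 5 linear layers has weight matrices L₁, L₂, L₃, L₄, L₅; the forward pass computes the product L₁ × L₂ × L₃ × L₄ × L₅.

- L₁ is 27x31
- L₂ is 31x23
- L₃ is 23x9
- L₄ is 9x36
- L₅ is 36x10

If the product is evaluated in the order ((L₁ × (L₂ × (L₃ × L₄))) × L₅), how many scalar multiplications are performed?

(L₃ × L₄): 23×9 by 9×36 → 23×36, cost 23·9·36 = 7452
(L₂ × (L₃ × L₄)): 31×23 by 23×36 → 31×36, cost 31·23·36 = 25668; cumulative 33120
(L₁ × (L₂ × (L₃ × L₄))): 27×31 by 31×36 → 27×36, cost 27·31·36 = 30132; cumulative 63252
((L₁ × (L₂ × (L₃ × L₄))) × L₅): 27×36 by 36×10 → 27×10, cost 27·36·10 = 9720; cumulative 72972
Total: 72972 scalar multiplications.

72972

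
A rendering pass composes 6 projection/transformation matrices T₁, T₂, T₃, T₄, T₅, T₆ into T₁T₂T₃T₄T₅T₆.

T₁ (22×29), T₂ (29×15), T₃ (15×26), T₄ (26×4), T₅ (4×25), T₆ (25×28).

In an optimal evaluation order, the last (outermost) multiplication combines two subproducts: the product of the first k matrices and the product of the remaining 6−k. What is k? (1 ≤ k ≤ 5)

4

Adjacent pairs: T₁T₂ = 22·29·15 = 9570; T₂T₃ = 29·15·26 = 11310; T₃T₄ = 15·26·4 = 1560; T₄T₅ = 26·4·25 = 2600; T₅T₆ = 4·25·28 = 2800.
Length 3: T₁..T₃: k=1: 0+11310+22·29·26=27898; k=2: 9570+0+22·15·26=18150 → min 18150 | T₂..T₄: k=2: 0+1560+29·15·4=3300; k=3: 11310+0+29·26·4=14326 → min 3300 | T₃..T₅: k=3: 0+2600+15·26·25=12350; k=4: 1560+0+15·4·25=3060 → min 3060 | T₄..T₆: k=4: 0+2800+26·4·28=5712; k=5: 2600+0+26·25·28=20800 → min 5712.
Length 4: T₁..T₄: k=1: 0+3300+22·29·4=5852; k=2: 9570+1560+22·15·4=12450; k=3: 18150+0+22·26·4=20438 → min 5852 | T₂..T₅: k=2: 0+3060+29·15·25=13935; k=3: 11310+2600+29·26·25=32760; k=4: 3300+0+29·4·25=6200 → min 6200 | T₃..T₆: k=3: 0+5712+15·26·28=16632; k=4: 1560+2800+15·4·28=6040; k=5: 3060+0+15·25·28=13560 → min 6040.
Length 5: T₁..T₅: k=1: 0+6200+22·29·25=22150; k=2: 9570+3060+22·15·25=20880; k=3: 18150+2600+22·26·25=35050; k=4: 5852+0+22·4·25=8052 → min 8052 | T₂..T₆: k=2: 0+6040+29·15·28=18220; k=3: 11310+5712+29·26·28=38134; k=4: 3300+2800+29·4·28=9348; k=5: 6200+0+29·25·28=26500 → min 9348.
Top-level splits: k=1: (T₁..T₁)·(T₂..T₆) → 0+9348+22·29·28 = 27212; k=2: (T₁..T₂)·(T₃..T₆) → 9570+6040+22·15·28 = 24850; k=3: (T₁..T₃)·(T₄..T₆) → 18150+5712+22·26·28 = 39878; k=4: (T₁..T₄)·(T₅..T₆) → 5852+2800+22·4·28 = 11116; k=5: (T₁..T₅)·(T₆..T₆) → 8052+0+22·25·28 = 23452.
Best split is after T₄, i.e. k = 4.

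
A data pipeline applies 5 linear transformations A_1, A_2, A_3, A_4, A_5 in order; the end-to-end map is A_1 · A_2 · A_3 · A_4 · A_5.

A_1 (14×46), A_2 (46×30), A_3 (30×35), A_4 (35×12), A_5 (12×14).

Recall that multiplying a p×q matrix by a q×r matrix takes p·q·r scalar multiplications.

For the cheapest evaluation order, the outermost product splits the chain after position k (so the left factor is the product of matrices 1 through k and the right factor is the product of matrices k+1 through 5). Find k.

4

Adjacent pairs: A_1A_2 = 14·46·30 = 19320; A_2A_3 = 46·30·35 = 48300; A_3A_4 = 30·35·12 = 12600; A_4A_5 = 35·12·14 = 5880.
Length 3: A_1..A_3: k=1: 0+48300+14·46·35=70840; k=2: 19320+0+14·30·35=34020 → min 34020 | A_2..A_4: k=2: 0+12600+46·30·12=29160; k=3: 48300+0+46·35·12=67620 → min 29160 | A_3..A_5: k=3: 0+5880+30·35·14=20580; k=4: 12600+0+30·12·14=17640 → min 17640.
Length 4: A_1..A_4: k=1: 0+29160+14·46·12=36888; k=2: 19320+12600+14·30·12=36960; k=3: 34020+0+14·35·12=39900 → min 36888 | A_2..A_5: k=2: 0+17640+46·30·14=36960; k=3: 48300+5880+46·35·14=76720; k=4: 29160+0+46·12·14=36888 → min 36888.
Top-level splits: k=1: (A_1..A_1)·(A_2..A_5) → 0+36888+14·46·14 = 45904; k=2: (A_1..A_2)·(A_3..A_5) → 19320+17640+14·30·14 = 42840; k=3: (A_1..A_3)·(A_4..A_5) → 34020+5880+14·35·14 = 46760; k=4: (A_1..A_4)·(A_5..A_5) → 36888+0+14·12·14 = 39240.
Best split is after A_4, i.e. k = 4.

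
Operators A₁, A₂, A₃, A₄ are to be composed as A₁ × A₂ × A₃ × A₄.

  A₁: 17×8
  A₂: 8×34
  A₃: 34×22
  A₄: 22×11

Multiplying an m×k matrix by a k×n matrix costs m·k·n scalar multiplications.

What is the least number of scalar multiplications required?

Adjacent pairs: A₁A₂ = 17·8·34 = 4624; A₂A₃ = 8·34·22 = 5984; A₃A₄ = 34·22·11 = 8228.
Length 3: A₁..A₃: k=1: 0+5984+17·8·22=8976; k=2: 4624+0+17·34·22=17340 → min 8976 | A₂..A₄: k=2: 0+8228+8·34·11=11220; k=3: 5984+0+8·22·11=7920 → min 7920.
Length 4: A₁..A₄: k=1: 0+7920+17·8·11=9416; k=2: 4624+8228+17·34·11=19210; k=3: 8976+0+17·22·11=13090 → min 9416.
Optimal order: (A₁ × ((A₂ × A₃) × A₄)) with cost 9416.

9416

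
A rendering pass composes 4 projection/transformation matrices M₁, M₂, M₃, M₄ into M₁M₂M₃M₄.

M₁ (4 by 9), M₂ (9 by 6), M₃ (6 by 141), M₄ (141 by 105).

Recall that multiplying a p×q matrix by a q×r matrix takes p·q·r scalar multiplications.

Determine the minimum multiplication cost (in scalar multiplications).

Adjacent pairs: M₁M₂ = 4·9·6 = 216; M₂M₃ = 9·6·141 = 7614; M₃M₄ = 6·141·105 = 88830.
Length 3: M₁..M₃: k=1: 0+7614+4·9·141=12690; k=2: 216+0+4·6·141=3600 → min 3600 | M₂..M₄: k=2: 0+88830+9·6·105=94500; k=3: 7614+0+9·141·105=140859 → min 94500.
Length 4: M₁..M₄: k=1: 0+94500+4·9·105=98280; k=2: 216+88830+4·6·105=91566; k=3: 3600+0+4·141·105=62820 → min 62820.
Optimal order: (((M₁M₂)M₃)M₄) with cost 62820.

62820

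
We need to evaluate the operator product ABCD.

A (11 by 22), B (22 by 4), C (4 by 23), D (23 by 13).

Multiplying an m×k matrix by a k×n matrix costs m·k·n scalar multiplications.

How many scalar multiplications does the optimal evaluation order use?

Adjacent pairs: AB = 11·22·4 = 968; BC = 22·4·23 = 2024; CD = 4·23·13 = 1196.
Length 3: A..C: k=1: 0+2024+11·22·23=7590; k=2: 968+0+11·4·23=1980 → min 1980 | B..D: k=2: 0+1196+22·4·13=2340; k=3: 2024+0+22·23·13=8602 → min 2340.
Length 4: A..D: k=1: 0+2340+11·22·13=5486; k=2: 968+1196+11·4·13=2736; k=3: 1980+0+11·23·13=5269 → min 2736.
Optimal order: ((AB)(CD)) with cost 2736.

2736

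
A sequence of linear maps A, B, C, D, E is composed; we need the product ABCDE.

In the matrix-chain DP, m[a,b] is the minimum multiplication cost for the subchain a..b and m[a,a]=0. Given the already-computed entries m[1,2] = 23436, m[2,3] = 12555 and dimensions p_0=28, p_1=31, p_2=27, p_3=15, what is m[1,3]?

m[1,3] = min over k∈[1,2] of m[1,k]+m[k+1,3]+p_{0}·p_k·p_{3}.
k=1: 0 + 12555 + 28·31·15 = 25575; k=2: 23436 + 0 + 28·27·15 = 34776.
Minimum: 25575 at k=1.

25575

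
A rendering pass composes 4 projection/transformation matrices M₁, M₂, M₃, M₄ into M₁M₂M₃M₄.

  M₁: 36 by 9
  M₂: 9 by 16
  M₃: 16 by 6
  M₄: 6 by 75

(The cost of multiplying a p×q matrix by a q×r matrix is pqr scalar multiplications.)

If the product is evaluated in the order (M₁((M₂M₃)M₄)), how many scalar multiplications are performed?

(M₂M₃): 9×16 by 16×6 → 9×6, cost 9·16·6 = 864
((M₂M₃)M₄): 9×6 by 6×75 → 9×75, cost 9·6·75 = 4050; cumulative 4914
(M₁((M₂M₃)M₄)): 36×9 by 9×75 → 36×75, cost 36·9·75 = 24300; cumulative 29214
Total: 29214 scalar multiplications.

29214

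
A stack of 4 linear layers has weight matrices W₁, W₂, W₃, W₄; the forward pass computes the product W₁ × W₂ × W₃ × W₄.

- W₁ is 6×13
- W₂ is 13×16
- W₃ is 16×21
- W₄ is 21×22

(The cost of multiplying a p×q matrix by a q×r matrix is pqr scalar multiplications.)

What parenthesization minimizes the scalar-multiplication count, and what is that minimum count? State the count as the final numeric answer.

6036

Adjacent pairs: W₁W₂ = 6·13·16 = 1248; W₂W₃ = 13·16·21 = 4368; W₃W₄ = 16·21·22 = 7392.
Length 3: W₁..W₃: k=1: 0+4368+6·13·21=6006; k=2: 1248+0+6·16·21=3264 → min 3264 | W₂..W₄: k=2: 0+7392+13·16·22=11968; k=3: 4368+0+13·21·22=10374 → min 10374.
Length 4: W₁..W₄: k=1: 0+10374+6·13·22=12090; k=2: 1248+7392+6·16·22=10752; k=3: 3264+0+6·21·22=6036 → min 6036.
Optimal parenthesization: (((W₁ × W₂) × W₃) × W₄) with cost 6036.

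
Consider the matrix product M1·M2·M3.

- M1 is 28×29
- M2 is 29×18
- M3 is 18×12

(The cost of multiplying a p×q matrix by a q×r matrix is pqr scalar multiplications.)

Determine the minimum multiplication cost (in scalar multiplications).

Order (M1·(M2·M3)): (M2·M3): 29×18 by 18×12 → 29×12, cost 29·18·12 = 6264; (M1·(M2·M3)): 28×29 by 29×12 → 28×12, cost 28·29·12 = 9744; cumulative 16008. Total 16008.
Order ((M1·M2)·M3): (M1·M2): 28×29 by 29×18 → 28×18, cost 28·29·18 = 14616; ((M1·M2)·M3): 28×18 by 18×12 → 28×12, cost 28·18·12 = 6048; cumulative 20664. Total 20664.
Minimum: 16008.

16008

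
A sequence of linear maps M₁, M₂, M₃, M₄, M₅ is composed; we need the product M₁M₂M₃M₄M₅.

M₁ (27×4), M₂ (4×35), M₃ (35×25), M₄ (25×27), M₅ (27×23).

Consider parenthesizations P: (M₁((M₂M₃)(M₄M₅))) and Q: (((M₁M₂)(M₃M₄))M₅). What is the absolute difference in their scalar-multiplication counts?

Order P = (M₁((M₂M₃)(M₄M₅))): (M₂M₃): 4×35 by 35×25 → 4×25, cost 4·35·25 = 3500; (M₄M₅): 25×27 by 27×23 → 25×23, cost 25·27·23 = 15525; ((M₂M₃)(M₄M₅)): 4×25 by 25×23 → 4×23, cost 4·25·23 = 2300; cumulative 21325; (M₁((M₂M₃)(M₄M₅))): 27×4 by 4×23 → 27×23, cost 27·4·23 = 2484; cumulative 23809. Total 23809.
Order Q = (((M₁M₂)(M₃M₄))M₅): (M₁M₂): 27×4 by 4×35 → 27×35, cost 27·4·35 = 3780; (M₃M₄): 35×25 by 25×27 → 35×27, cost 35·25·27 = 23625; ((M₁M₂)(M₃M₄)): 27×35 by 35×27 → 27×27, cost 27·35·27 = 25515; cumulative 52920; (((M₁M₂)(M₃M₄))M₅): 27×27 by 27×23 → 27×23, cost 27·27·23 = 16767; cumulative 69687. Total 69687.
Difference: |23809 − 69687| = 45878.

45878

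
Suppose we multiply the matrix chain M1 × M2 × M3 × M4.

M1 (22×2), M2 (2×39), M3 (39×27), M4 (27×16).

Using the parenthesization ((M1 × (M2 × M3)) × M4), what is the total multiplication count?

(M2 × M3): 2×39 by 39×27 → 2×27, cost 2·39·27 = 2106
(M1 × (M2 × M3)): 22×2 by 2×27 → 22×27, cost 22·2·27 = 1188; cumulative 3294
((M1 × (M2 × M3)) × M4): 22×27 by 27×16 → 22×16, cost 22·27·16 = 9504; cumulative 12798
Total: 12798 scalar multiplications.

12798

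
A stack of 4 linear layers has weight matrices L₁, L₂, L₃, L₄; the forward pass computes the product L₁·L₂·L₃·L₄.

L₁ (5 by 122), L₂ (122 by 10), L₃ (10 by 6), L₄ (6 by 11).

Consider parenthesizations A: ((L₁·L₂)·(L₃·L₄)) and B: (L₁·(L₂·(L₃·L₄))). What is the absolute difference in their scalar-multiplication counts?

Order A = ((L₁·L₂)·(L₃·L₄)): (L₁·L₂): 5×122 by 122×10 → 5×10, cost 5·122·10 = 6100; (L₃·L₄): 10×6 by 6×11 → 10×11, cost 10·6·11 = 660; ((L₁·L₂)·(L₃·L₄)): 5×10 by 10×11 → 5×11, cost 5·10·11 = 550; cumulative 7310. Total 7310.
Order B = (L₁·(L₂·(L₃·L₄))): (L₃·L₄): 10×6 by 6×11 → 10×11, cost 10·6·11 = 660; (L₂·(L₃·L₄)): 122×10 by 10×11 → 122×11, cost 122·10·11 = 13420; cumulative 14080; (L₁·(L₂·(L₃·L₄))): 5×122 by 122×11 → 5×11, cost 5·122·11 = 6710; cumulative 20790. Total 20790.
Difference: |7310 − 20790| = 13480.

13480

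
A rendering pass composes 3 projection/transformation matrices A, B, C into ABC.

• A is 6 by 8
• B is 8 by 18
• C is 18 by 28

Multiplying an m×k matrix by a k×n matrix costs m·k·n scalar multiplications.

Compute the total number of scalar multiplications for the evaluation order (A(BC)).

(BC): 8×18 by 18×28 → 8×28, cost 8·18·28 = 4032
(A(BC)): 6×8 by 8×28 → 6×28, cost 6·8·28 = 1344; cumulative 5376
Total: 5376 scalar multiplications.

5376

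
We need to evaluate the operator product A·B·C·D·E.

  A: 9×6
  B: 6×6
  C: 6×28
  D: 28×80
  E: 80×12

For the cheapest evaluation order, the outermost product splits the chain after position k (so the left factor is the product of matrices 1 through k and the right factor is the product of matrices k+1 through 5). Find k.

Adjacent pairs: AB = 9·6·6 = 324; BC = 6·6·28 = 1008; CD = 6·28·80 = 13440; DE = 28·80·12 = 26880.
Length 3: A..C: k=1: 0+1008+9·6·28=2520; k=2: 324+0+9·6·28=1836 → min 1836 | B..D: k=2: 0+13440+6·6·80=16320; k=3: 1008+0+6·28·80=14448 → min 14448 | C..E: k=3: 0+26880+6·28·12=28896; k=4: 13440+0+6·80·12=19200 → min 19200.
Length 4: A..D: k=1: 0+14448+9·6·80=18768; k=2: 324+13440+9·6·80=18084; k=3: 1836+0+9·28·80=21996 → min 18084 | B..E: k=2: 0+19200+6·6·12=19632; k=3: 1008+26880+6·28·12=29904; k=4: 14448+0+6·80·12=20208 → min 19632.
Top-level splits: k=1: (A..A)·(B..E) → 0+19632+9·6·12 = 20280; k=2: (A..B)·(C..E) → 324+19200+9·6·12 = 20172; k=3: (A..C)·(D..E) → 1836+26880+9·28·12 = 31740; k=4: (A..D)·(E..E) → 18084+0+9·80·12 = 26724.
Best split is after B, i.e. k = 2.

2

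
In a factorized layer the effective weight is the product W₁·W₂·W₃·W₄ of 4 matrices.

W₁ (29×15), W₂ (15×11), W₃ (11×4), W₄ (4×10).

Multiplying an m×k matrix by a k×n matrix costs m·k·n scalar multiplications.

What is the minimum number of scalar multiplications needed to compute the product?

3560

Adjacent pairs: W₁W₂ = 29·15·11 = 4785; W₂W₃ = 15·11·4 = 660; W₃W₄ = 11·4·10 = 440.
Length 3: W₁..W₃: k=1: 0+660+29·15·4=2400; k=2: 4785+0+29·11·4=6061 → min 2400 | W₂..W₄: k=2: 0+440+15·11·10=2090; k=3: 660+0+15·4·10=1260 → min 1260.
Length 4: W₁..W₄: k=1: 0+1260+29·15·10=5610; k=2: 4785+440+29·11·10=8415; k=3: 2400+0+29·4·10=3560 → min 3560.
Optimal order: ((W₁·(W₂·W₃))·W₄) with cost 3560.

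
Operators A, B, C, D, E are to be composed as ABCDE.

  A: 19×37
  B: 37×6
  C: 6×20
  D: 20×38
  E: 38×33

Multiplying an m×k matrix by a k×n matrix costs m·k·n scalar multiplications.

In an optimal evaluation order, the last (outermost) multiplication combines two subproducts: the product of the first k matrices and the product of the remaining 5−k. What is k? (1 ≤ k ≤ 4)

Adjacent pairs: AB = 19·37·6 = 4218; BC = 37·6·20 = 4440; CD = 6·20·38 = 4560; DE = 20·38·33 = 25080.
Length 3: A..C: k=1: 0+4440+19·37·20=18500; k=2: 4218+0+19·6·20=6498 → min 6498 | B..D: k=2: 0+4560+37·6·38=12996; k=3: 4440+0+37·20·38=32560 → min 12996 | C..E: k=3: 0+25080+6·20·33=29040; k=4: 4560+0+6·38·33=12084 → min 12084.
Length 4: A..D: k=1: 0+12996+19·37·38=39710; k=2: 4218+4560+19·6·38=13110; k=3: 6498+0+19·20·38=20938 → min 13110 | B..E: k=2: 0+12084+37·6·33=19410; k=3: 4440+25080+37·20·33=53940; k=4: 12996+0+37·38·33=59394 → min 19410.
Top-level splits: k=1: (A..A)·(B..E) → 0+19410+19·37·33 = 42609; k=2: (A..B)·(C..E) → 4218+12084+19·6·33 = 20064; k=3: (A..C)·(D..E) → 6498+25080+19·20·33 = 44118; k=4: (A..D)·(E..E) → 13110+0+19·38·33 = 36936.
Best split is after B, i.e. k = 2.

2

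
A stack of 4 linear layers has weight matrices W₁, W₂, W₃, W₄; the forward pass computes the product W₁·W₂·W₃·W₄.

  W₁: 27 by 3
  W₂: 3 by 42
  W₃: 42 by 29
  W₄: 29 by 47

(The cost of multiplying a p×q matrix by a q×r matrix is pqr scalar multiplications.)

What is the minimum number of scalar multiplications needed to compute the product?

Adjacent pairs: W₁W₂ = 27·3·42 = 3402; W₂W₃ = 3·42·29 = 3654; W₃W₄ = 42·29·47 = 57246.
Length 3: W₁..W₃: k=1: 0+3654+27·3·29=6003; k=2: 3402+0+27·42·29=36288 → min 6003 | W₂..W₄: k=2: 0+57246+3·42·47=63168; k=3: 3654+0+3·29·47=7743 → min 7743.
Length 4: W₁..W₄: k=1: 0+7743+27·3·47=11550; k=2: 3402+57246+27·42·47=113946; k=3: 6003+0+27·29·47=42804 → min 11550.
Optimal order: (W₁·((W₂·W₃)·W₄)) with cost 11550.

11550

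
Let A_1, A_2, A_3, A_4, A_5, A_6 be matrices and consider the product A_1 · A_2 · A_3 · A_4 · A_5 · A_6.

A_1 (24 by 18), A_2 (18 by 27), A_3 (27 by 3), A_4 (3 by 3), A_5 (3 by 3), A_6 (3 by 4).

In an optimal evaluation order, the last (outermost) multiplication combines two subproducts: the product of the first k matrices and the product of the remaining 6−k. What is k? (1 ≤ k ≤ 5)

3

Adjacent pairs: A_1A_2 = 24·18·27 = 11664; A_2A_3 = 18·27·3 = 1458; A_3A_4 = 27·3·3 = 243; A_4A_5 = 3·3·3 = 27; A_5A_6 = 3·3·4 = 36.
Length 3: A_1..A_3: k=1: 0+1458+24·18·3=2754; k=2: 11664+0+24·27·3=13608 → min 2754 | A_2..A_4: k=2: 0+243+18·27·3=1701; k=3: 1458+0+18·3·3=1620 → min 1620 | A_3..A_5: k=3: 0+27+27·3·3=270; k=4: 243+0+27·3·3=486 → min 270 | A_4..A_6: k=4: 0+36+3·3·4=72; k=5: 27+0+3·3·4=63 → min 63.
Length 4: A_1..A_4: k=1: 0+1620+24·18·3=2916; k=2: 11664+243+24·27·3=13851; k=3: 2754+0+24·3·3=2970 → min 2916 | A_2..A_5: k=2: 0+270+18·27·3=1728; k=3: 1458+27+18·3·3=1647; k=4: 1620+0+18·3·3=1782 → min 1647 | A_3..A_6: k=3: 0+63+27·3·4=387; k=4: 243+36+27·3·4=603; k=5: 270+0+27·3·4=594 → min 387.
Length 5: A_1..A_5: k=1: 0+1647+24·18·3=2943; k=2: 11664+270+24·27·3=13878; k=3: 2754+27+24·3·3=2997; k=4: 2916+0+24·3·3=3132 → min 2943 | A_2..A_6: k=2: 0+387+18·27·4=2331; k=3: 1458+63+18·3·4=1737; k=4: 1620+36+18·3·4=1872; k=5: 1647+0+18·3·4=1863 → min 1737.
Top-level splits: k=1: (A_1..A_1)·(A_2..A_6) → 0+1737+24·18·4 = 3465; k=2: (A_1..A_2)·(A_3..A_6) → 11664+387+24·27·4 = 14643; k=3: (A_1..A_3)·(A_4..A_6) → 2754+63+24·3·4 = 3105; k=4: (A_1..A_4)·(A_5..A_6) → 2916+36+24·3·4 = 3240; k=5: (A_1..A_5)·(A_6..A_6) → 2943+0+24·3·4 = 3231.
Best split is after A_3, i.e. k = 3.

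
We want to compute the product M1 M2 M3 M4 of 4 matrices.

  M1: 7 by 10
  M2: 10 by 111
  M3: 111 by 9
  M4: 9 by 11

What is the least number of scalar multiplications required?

11313

Adjacent pairs: M1M2 = 7·10·111 = 7770; M2M3 = 10·111·9 = 9990; M3M4 = 111·9·11 = 10989.
Length 3: M1..M3: k=1: 0+9990+7·10·9=10620; k=2: 7770+0+7·111·9=14763 → min 10620 | M2..M4: k=2: 0+10989+10·111·11=23199; k=3: 9990+0+10·9·11=10980 → min 10980.
Length 4: M1..M4: k=1: 0+10980+7·10·11=11750; k=2: 7770+10989+7·111·11=27306; k=3: 10620+0+7·9·11=11313 → min 11313.
Optimal order: ((M1 (M2 M3)) M4) with cost 11313.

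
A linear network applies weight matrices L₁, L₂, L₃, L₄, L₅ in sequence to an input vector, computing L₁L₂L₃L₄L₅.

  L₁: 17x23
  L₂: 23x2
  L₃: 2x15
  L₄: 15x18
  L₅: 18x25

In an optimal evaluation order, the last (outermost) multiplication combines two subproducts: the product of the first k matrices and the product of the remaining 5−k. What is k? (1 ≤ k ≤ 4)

2

Adjacent pairs: L₁L₂ = 17·23·2 = 782; L₂L₃ = 23·2·15 = 690; L₃L₄ = 2·15·18 = 540; L₄L₅ = 15·18·25 = 6750.
Length 3: L₁..L₃: k=1: 0+690+17·23·15=6555; k=2: 782+0+17·2·15=1292 → min 1292 | L₂..L₄: k=2: 0+540+23·2·18=1368; k=3: 690+0+23·15·18=6900 → min 1368 | L₃..L₅: k=3: 0+6750+2·15·25=7500; k=4: 540+0+2·18·25=1440 → min 1440.
Length 4: L₁..L₄: k=1: 0+1368+17·23·18=8406; k=2: 782+540+17·2·18=1934; k=3: 1292+0+17·15·18=5882 → min 1934 | L₂..L₅: k=2: 0+1440+23·2·25=2590; k=3: 690+6750+23·15·25=16065; k=4: 1368+0+23·18·25=11718 → min 2590.
Top-level splits: k=1: (L₁..L₁)·(L₂..L₅) → 0+2590+17·23·25 = 12365; k=2: (L₁..L₂)·(L₃..L₅) → 782+1440+17·2·25 = 3072; k=3: (L₁..L₃)·(L₄..L₅) → 1292+6750+17·15·25 = 14417; k=4: (L₁..L₄)·(L₅..L₅) → 1934+0+17·18·25 = 9584.
Best split is after L₂, i.e. k = 2.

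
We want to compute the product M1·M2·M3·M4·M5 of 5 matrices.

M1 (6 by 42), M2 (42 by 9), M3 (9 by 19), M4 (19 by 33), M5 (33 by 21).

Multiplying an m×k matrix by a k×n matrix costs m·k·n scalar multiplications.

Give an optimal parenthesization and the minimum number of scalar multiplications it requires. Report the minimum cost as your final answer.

Adjacent pairs: M1M2 = 6·42·9 = 2268; M2M3 = 42·9·19 = 7182; M3M4 = 9·19·33 = 5643; M4M5 = 19·33·21 = 13167.
Length 3: M1..M3: k=1: 0+7182+6·42·19=11970; k=2: 2268+0+6·9·19=3294 → min 3294 | M2..M4: k=2: 0+5643+42·9·33=18117; k=3: 7182+0+42·19·33=33516 → min 18117 | M3..M5: k=3: 0+13167+9·19·21=16758; k=4: 5643+0+9·33·21=11880 → min 11880.
Length 4: M1..M4: k=1: 0+18117+6·42·33=26433; k=2: 2268+5643+6·9·33=9693; k=3: 3294+0+6·19·33=7056 → min 7056 | M2..M5: k=2: 0+11880+42·9·21=19818; k=3: 7182+13167+42·19·21=37107; k=4: 18117+0+42·33·21=47223 → min 19818.
Length 5: M1..M5: k=1: 0+19818+6·42·21=25110; k=2: 2268+11880+6·9·21=15282; k=3: 3294+13167+6·19·21=18855; k=4: 7056+0+6·33·21=11214 → min 11214.
Optimal parenthesization: ((((M1·M2)·M3)·M4)·M5) with cost 11214.

11214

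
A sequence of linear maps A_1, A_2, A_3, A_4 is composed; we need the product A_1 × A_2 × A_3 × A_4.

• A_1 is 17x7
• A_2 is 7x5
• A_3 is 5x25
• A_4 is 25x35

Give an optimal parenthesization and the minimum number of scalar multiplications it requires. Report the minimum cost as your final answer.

7945

Adjacent pairs: A_1A_2 = 17·7·5 = 595; A_2A_3 = 7·5·25 = 875; A_3A_4 = 5·25·35 = 4375.
Length 3: A_1..A_3: k=1: 0+875+17·7·25=3850; k=2: 595+0+17·5·25=2720 → min 2720 | A_2..A_4: k=2: 0+4375+7·5·35=5600; k=3: 875+0+7·25·35=7000 → min 5600.
Length 4: A_1..A_4: k=1: 0+5600+17·7·35=9765; k=2: 595+4375+17·5·35=7945; k=3: 2720+0+17·25·35=17595 → min 7945.
Optimal parenthesization: ((A_1 × A_2) × (A_3 × A_4)) with cost 7945.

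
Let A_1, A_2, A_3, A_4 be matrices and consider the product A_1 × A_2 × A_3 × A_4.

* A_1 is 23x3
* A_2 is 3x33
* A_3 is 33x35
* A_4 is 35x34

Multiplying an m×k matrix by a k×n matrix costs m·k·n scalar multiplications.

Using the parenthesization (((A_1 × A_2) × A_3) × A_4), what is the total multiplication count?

56212

(A_1 × A_2): 23×3 by 3×33 → 23×33, cost 23·3·33 = 2277
((A_1 × A_2) × A_3): 23×33 by 33×35 → 23×35, cost 23·33·35 = 26565; cumulative 28842
(((A_1 × A_2) × A_3) × A_4): 23×35 by 35×34 → 23×34, cost 23·35·34 = 27370; cumulative 56212
Total: 56212 scalar multiplications.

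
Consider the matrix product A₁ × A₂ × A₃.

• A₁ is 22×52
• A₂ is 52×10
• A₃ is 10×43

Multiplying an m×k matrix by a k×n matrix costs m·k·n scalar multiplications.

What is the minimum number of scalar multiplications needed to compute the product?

Order (A₁ × (A₂ × A₃)): (A₂ × A₃): 52×10 by 10×43 → 52×43, cost 52·10·43 = 22360; (A₁ × (A₂ × A₃)): 22×52 by 52×43 → 22×43, cost 22·52·43 = 49192; cumulative 71552. Total 71552.
Order ((A₁ × A₂) × A₃): (A₁ × A₂): 22×52 by 52×10 → 22×10, cost 22·52·10 = 11440; ((A₁ × A₂) × A₃): 22×10 by 10×43 → 22×43, cost 22·10·43 = 9460; cumulative 20900. Total 20900.
Minimum: 20900.

20900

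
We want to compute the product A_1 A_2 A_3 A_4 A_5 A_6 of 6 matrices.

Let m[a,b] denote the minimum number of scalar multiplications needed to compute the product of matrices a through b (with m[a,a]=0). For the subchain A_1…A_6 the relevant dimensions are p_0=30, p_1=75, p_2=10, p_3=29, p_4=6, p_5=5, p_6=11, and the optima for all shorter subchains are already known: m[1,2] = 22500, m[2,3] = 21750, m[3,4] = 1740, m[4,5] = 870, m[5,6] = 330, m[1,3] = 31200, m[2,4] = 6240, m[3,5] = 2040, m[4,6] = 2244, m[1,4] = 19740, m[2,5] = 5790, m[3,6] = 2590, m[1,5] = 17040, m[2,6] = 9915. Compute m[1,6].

m[1,6] = min over k∈[1,5] of m[1,k]+m[k+1,6]+p_{0}·p_k·p_{6}.
k=1: 0 + 9915 + 30·75·11 = 34665; k=2: 22500 + 2590 + 30·10·11 = 28390; k=3: 31200 + 2244 + 30·29·11 = 43014; k=4: 19740 + 330 + 30·6·11 = 22050; k=5: 17040 + 0 + 30·5·11 = 18690.
Minimum: 18690 at k=5.

18690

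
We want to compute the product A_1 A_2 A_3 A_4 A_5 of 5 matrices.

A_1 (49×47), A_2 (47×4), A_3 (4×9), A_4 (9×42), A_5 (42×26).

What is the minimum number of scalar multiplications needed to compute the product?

Adjacent pairs: A_1A_2 = 49·47·4 = 9212; A_2A_3 = 47·4·9 = 1692; A_3A_4 = 4·9·42 = 1512; A_4A_5 = 9·42·26 = 9828.
Length 3: A_1..A_3: k=1: 0+1692+49·47·9=22419; k=2: 9212+0+49·4·9=10976 → min 10976 | A_2..A_4: k=2: 0+1512+47·4·42=9408; k=3: 1692+0+47·9·42=19458 → min 9408 | A_3..A_5: k=3: 0+9828+4·9·26=10764; k=4: 1512+0+4·42·26=5880 → min 5880.
Length 4: A_1..A_4: k=1: 0+9408+49·47·42=106134; k=2: 9212+1512+49·4·42=18956; k=3: 10976+0+49·9·42=29498 → min 18956 | A_2..A_5: k=2: 0+5880+47·4·26=10768; k=3: 1692+9828+47·9·26=22518; k=4: 9408+0+47·42·26=60732 → min 10768.
Length 5: A_1..A_5: k=1: 0+10768+49·47·26=70646; k=2: 9212+5880+49·4·26=20188; k=3: 10976+9828+49·9·26=32270; k=4: 18956+0+49·42·26=72464 → min 20188.
Optimal order: ((A_1 A_2) ((A_3 A_4) A_5)) with cost 20188.

20188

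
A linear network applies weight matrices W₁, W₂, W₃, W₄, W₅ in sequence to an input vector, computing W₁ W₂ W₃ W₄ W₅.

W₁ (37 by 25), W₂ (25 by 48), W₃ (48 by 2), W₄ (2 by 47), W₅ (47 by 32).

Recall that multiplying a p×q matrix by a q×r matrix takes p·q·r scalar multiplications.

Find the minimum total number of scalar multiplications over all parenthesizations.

Adjacent pairs: W₁W₂ = 37·25·48 = 44400; W₂W₃ = 25·48·2 = 2400; W₃W₄ = 48·2·47 = 4512; W₄W₅ = 2·47·32 = 3008.
Length 3: W₁..W₃: k=1: 0+2400+37·25·2=4250; k=2: 44400+0+37·48·2=47952 → min 4250 | W₂..W₄: k=2: 0+4512+25·48·47=60912; k=3: 2400+0+25·2·47=4750 → min 4750 | W₃..W₅: k=3: 0+3008+48·2·32=6080; k=4: 4512+0+48·47·32=76704 → min 6080.
Length 4: W₁..W₄: k=1: 0+4750+37·25·47=48225; k=2: 44400+4512+37·48·47=132384; k=3: 4250+0+37·2·47=7728 → min 7728 | W₂..W₅: k=2: 0+6080+25·48·32=44480; k=3: 2400+3008+25·2·32=7008; k=4: 4750+0+25·47·32=42350 → min 7008.
Length 5: W₁..W₅: k=1: 0+7008+37·25·32=36608; k=2: 44400+6080+37·48·32=107312; k=3: 4250+3008+37·2·32=9626; k=4: 7728+0+37·47·32=63376 → min 9626.
Optimal order: ((W₁ (W₂ W₃)) (W₄ W₅)) with cost 9626.

9626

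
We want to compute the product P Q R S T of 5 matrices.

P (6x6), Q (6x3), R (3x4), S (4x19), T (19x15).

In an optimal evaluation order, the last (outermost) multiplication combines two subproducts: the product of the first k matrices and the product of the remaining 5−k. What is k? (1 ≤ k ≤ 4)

2

Adjacent pairs: PQ = 6·6·3 = 108; QR = 6·3·4 = 72; RS = 3·4·19 = 228; ST = 4·19·15 = 1140.
Length 3: P..R: k=1: 0+72+6·6·4=216; k=2: 108+0+6·3·4=180 → min 180 | Q..S: k=2: 0+228+6·3·19=570; k=3: 72+0+6·4·19=528 → min 528 | R..T: k=3: 0+1140+3·4·15=1320; k=4: 228+0+3·19·15=1083 → min 1083.
Length 4: P..S: k=1: 0+528+6·6·19=1212; k=2: 108+228+6·3·19=678; k=3: 180+0+6·4·19=636 → min 636 | Q..T: k=2: 0+1083+6·3·15=1353; k=3: 72+1140+6·4·15=1572; k=4: 528+0+6·19·15=2238 → min 1353.
Top-level splits: k=1: (P..P)·(Q..T) → 0+1353+6·6·15 = 1893; k=2: (P..Q)·(R..T) → 108+1083+6·3·15 = 1461; k=3: (P..R)·(S..T) → 180+1140+6·4·15 = 1680; k=4: (P..S)·(T..T) → 636+0+6·19·15 = 2346.
Best split is after Q, i.e. k = 2.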